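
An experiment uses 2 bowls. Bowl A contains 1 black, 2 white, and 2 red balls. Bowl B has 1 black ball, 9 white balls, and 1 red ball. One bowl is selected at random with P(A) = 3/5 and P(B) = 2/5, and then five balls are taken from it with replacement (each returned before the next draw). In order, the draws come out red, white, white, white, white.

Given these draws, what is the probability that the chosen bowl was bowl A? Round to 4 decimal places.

0.2738

For each hypothesis, P(data | H) works out to: P(data | bowl A) = (2/5)(2/5)(2/5)(2/5)(2/5) = 0.01024; P(data | bowl B) = (1/11)(9/11)(9/11)(9/11)(9/11) = 0.040739.
Multiplying each by its prior: 3/5 · 0.01024 = 0.006144, 2/5 · 0.040739 = 0.016295; with total 0.022439.
So P(bowl A | data) = (0.006144) / (0.022439) = 0.2738.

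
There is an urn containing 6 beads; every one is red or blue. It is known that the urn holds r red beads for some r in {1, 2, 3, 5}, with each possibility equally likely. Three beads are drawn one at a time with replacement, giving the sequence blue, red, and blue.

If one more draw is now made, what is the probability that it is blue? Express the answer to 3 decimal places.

Compute the likelihood of the observed sequence for each case: P(data | r = 1) = (5/6)(1/6)(5/6) = 25/216; P(data | r = 2) = (4/6)(2/6)(4/6) = 4/27; P(data | r = 3) = (3/6)(3/6)(3/6) = 1/8; P(data | r = 5) = (1/6)(5/6)(1/6) = 5/216.
The prior-weighted likelihoods are 1/4 · 25/216 = 25/864, 1/4 · 4/27 = 1/27, 1/4 · 1/8 = 1/32, 1/4 · 5/216 = 5/864; summing to 89/864.
Normalising, the posterior is P(r = 1 | data) = 25/89, P(r = 2 | data) = 32/89, P(r = 3 | data) = 27/89, P(r = 5 | data) = 5/89.
The predictive probability is P(blue next | data) = (5/6)(25/89) + (2/3)(32/89) + (1/2)(27/89) + (1/6)(5/89) = 113/178.

0.635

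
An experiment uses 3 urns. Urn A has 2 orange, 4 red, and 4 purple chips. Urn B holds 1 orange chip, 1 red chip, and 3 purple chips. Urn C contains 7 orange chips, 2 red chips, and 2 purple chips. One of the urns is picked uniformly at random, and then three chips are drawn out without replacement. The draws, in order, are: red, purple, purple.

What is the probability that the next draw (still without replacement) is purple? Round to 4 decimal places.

For each hypothesis, P(data | H) works out to: P(data | urn A) = (4/10)(4/9)(3/8) = 0.066667; P(data | urn B) = (1/5)(3/4)(2/3) = 0.1; P(data | urn C) = (2/11)(2/10)(1/9) = 0.0040404.
Weighting by the prior gives 1/3 · 0.066667 = 0.022222, 1/3 · 0.1 = 0.033333, 1/3 · 0.0040404 = 0.0013468; summing to 0.056902.
The posterior is then P(urn A | data) = 0.39053, P(urn B | data) = 0.5858, P(urn C | data) = 0.023669.
The predictive probability is P(purple next | data) = (2/7)(0.39053) + (1/2)(0.5858) + (0)(0.023669) = 0.40448.

0.4045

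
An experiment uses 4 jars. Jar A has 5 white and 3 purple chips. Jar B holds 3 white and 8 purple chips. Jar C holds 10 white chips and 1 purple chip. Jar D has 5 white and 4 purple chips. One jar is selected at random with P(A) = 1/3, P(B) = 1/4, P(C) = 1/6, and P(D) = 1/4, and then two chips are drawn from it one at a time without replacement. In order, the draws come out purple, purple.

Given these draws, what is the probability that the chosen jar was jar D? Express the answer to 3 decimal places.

For each hypothesis, P(data | H) works out to: P(data | jar A) = (3/8)(2/7) = 0.10714; P(data | jar B) = (8/11)(7/10) = 0.50909; P(data | jar C) = (1/11)(0/10) = 0; P(data | jar D) = (4/9)(3/8) = 0.16667.
Weighting by the prior gives 1/3 · 0.10714 = 0.035714, 1/4 · 0.50909 = 0.12727, 1/6 · 0 = 0, 1/4 · 0.16667 = 0.041667; with total 0.20465.
Hence P(jar D | data) = (0.041667) / (0.20465) = 0.2036.

0.204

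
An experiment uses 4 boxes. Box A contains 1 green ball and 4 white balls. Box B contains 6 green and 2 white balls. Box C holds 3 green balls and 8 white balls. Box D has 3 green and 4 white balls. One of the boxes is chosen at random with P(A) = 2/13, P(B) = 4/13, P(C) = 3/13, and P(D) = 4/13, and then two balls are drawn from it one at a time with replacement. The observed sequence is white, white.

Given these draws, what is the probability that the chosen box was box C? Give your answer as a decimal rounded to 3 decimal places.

0.359

Compute the likelihood of the observed sequence for each case: P(data | box A) = (4/5)(4/5) = 0.64; P(data | box B) = (2/8)(2/8) = 0.0625; P(data | box C) = (8/11)(8/11) = 0.52893; P(data | box D) = (4/7)(4/7) = 0.32653.
The prior-weighted likelihoods are 2/13 · 0.64 = 0.098462, 4/13 · 0.0625 = 0.019231, 3/13 · 0.52893 = 0.12206, 4/13 · 0.32653 = 0.10047; summing to 0.34022.
By Bayes' rule, P(box C | data) = (0.12206) / (0.34022) = 0.35876.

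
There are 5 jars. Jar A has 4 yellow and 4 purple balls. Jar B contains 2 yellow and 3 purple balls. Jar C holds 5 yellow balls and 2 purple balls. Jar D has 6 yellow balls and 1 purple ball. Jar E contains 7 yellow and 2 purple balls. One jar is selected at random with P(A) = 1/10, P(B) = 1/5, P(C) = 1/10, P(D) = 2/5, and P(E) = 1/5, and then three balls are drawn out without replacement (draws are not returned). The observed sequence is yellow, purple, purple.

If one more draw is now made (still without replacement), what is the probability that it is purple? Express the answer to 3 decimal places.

Under each hypothesis, the probability of the observed sequence is: P(data | jar A) = (4/8)(4/7)(3/6) = 0.14286; P(data | jar B) = (2/5)(3/4)(2/3) = 0.2; P(data | jar C) = (5/7)(2/6)(1/5) = 0.047619; P(data | jar D) = (6/7)(1/6)(0/5) = 0; P(data | jar E) = (7/9)(2/8)(1/7) = 0.027778.
Weighting by the prior gives 1/10 · 0.14286 = 0.014286, 1/5 · 0.2 = 0.04, 1/10 · 0.047619 = 0.0047619, 2/5 · 0 = 0, 1/5 · 0.027778 = 0.0055556; with total 0.064603.
The posterior is then P(jar A | data) = 0.22113, P(jar B | data) = 0.61916, P(jar C | data) = 0.07371, P(jar D | data) = 0, P(jar E | data) = 0.085995.
Averaging over the posterior, P(purple next | data) = (2/5)(0.22113) + (1/2)(0.61916) + (0)(0.07371) + (0)(0.085995) = 0.39803.

0.398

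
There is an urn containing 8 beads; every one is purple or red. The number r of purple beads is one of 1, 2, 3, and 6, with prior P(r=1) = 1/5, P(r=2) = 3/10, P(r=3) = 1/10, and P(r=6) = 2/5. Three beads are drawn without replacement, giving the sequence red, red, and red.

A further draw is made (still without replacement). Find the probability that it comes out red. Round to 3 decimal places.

0.686

Under each hypothesis, the probability of the observed sequence is: P(data | r = 1) = (7/8)(6/7)(5/6) = 5/8; P(data | r = 2) = (6/8)(5/7)(4/6) = 5/14; P(data | r = 3) = (5/8)(4/7)(3/6) = 5/28; P(data | r = 6) = (2/8)(1/7)(0/6) = 0.
The prior-weighted likelihoods are 1/5 · 5/8 = 1/8, 3/10 · 5/14 = 3/28, 1/10 · 5/28 = 1/56, 2/5 · 0 = 0; these sum to 1/4.
The posterior is then P(r = 1 | data) = 1/2, P(r = 2 | data) = 3/7, P(r = 3 | data) = 1/14, P(r = 6 | data) = 0.
So P(red next | data) = Σ P(red next | H) P(H | data) = (4/5)(1/2) + (3/5)(3/7) + (2/5)(1/14) = 24/35.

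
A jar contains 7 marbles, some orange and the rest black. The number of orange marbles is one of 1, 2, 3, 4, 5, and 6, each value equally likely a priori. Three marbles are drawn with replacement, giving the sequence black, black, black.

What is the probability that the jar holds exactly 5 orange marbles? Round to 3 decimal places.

0.018

Compute the likelihood of the observed sequence for each case: P(data | r = 1) = (6/7)(6/7)(6/7) = 0.62974; P(data | r = 2) = (5/7)(5/7)(5/7) = 0.36443; P(data | r = 3) = (4/7)(4/7)(4/7) = 0.18659; P(data | r = 4) = (3/7)(3/7)(3/7) = 0.078717; P(data | r = 5) = (2/7)(2/7)(2/7) = 0.023324; P(data | r = 6) = (1/7)(1/7)(1/7) = 0.0029155.
Weighting by the prior gives 1/6 · 0.62974 = 0.10496, 1/6 · 0.36443 = 0.060739, 1/6 · 0.18659 = 0.031098, 1/6 · 0.078717 = 0.01312, 1/6 · 0.023324 = 0.0038873, 1/6 · 0.0029155 = 0.00048591; with total 0.21429.
By Bayes' rule, P(r = 5 | data) = (0.0038873) / (0.21429) = 0.018141.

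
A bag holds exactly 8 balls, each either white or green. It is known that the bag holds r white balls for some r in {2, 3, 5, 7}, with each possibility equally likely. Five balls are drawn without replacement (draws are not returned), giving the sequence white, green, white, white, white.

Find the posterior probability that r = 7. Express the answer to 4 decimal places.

0.7000

Under each hypothesis, the probability of the observed sequence is: P(data | r = 2) = (2/8)(6/7)(1/6)(0/5) = 0; P(data | r = 3) = (3/8)(5/7)(2/6)(1/5)(0/4) = 0; P(data | r = 5) = (5/8)(3/7)(4/6)(3/5)(2/4) = 3/56; P(data | r = 7) = (7/8)(1/7)(6/6)(5/5)(4/4) = 1/8.
The prior-weighted likelihoods are 1/4 · 0 = 0, 1/4 · 0 = 0, 1/4 · 3/56 = 3/224, 1/4 · 1/8 = 1/32; summing to 5/112.
By Bayes' rule, P(r = 7 | data) = (1/32) / (5/112) = 7/10.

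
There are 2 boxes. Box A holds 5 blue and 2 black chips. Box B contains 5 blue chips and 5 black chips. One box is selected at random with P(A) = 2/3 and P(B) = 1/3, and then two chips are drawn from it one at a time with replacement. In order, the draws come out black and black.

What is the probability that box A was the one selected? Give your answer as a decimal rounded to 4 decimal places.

0.3951

Compute the likelihood of the observed sequence for each case: P(data | box A) = (2/7)(2/7) = 4/49; P(data | box B) = (5/10)(5/10) = 1/4.
Multiplying each by its prior: 2/3 · 4/49 = 8/147, 1/3 · 1/4 = 1/12; these sum to 27/196.
Therefore the posterior P(box A | data) = (8/147) / (27/196) = 32/81.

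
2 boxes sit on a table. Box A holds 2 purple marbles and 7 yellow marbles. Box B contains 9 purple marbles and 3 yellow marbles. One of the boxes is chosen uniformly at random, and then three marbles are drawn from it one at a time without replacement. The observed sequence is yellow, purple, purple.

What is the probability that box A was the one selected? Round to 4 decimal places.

Under each hypothesis, the probability of the observed sequence is: P(data | box A) = (7/9)(2/8)(1/7) = 0.027778; P(data | box B) = (3/12)(9/11)(8/10) = 0.16364.
Multiplying each by its prior: 1/2 · 0.027778 = 0.013889, 1/2 · 0.16364 = 0.081818; summing to 0.095707.
Therefore the posterior P(box A | data) = (0.013889) / (0.095707) = 0.14512.

0.1451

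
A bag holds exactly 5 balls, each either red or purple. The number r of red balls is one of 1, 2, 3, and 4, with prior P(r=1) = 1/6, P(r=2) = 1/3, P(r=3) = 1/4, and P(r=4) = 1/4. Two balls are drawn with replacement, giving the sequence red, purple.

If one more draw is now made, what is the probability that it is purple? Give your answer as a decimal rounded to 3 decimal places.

0.490

The likelihood of the observed sequence under each hypothesis: P(data | r = 1) = (1/5)(4/5) = 4/25; P(data | r = 2) = (2/5)(3/5) = 6/25; P(data | r = 3) = (3/5)(2/5) = 6/25; P(data | r = 4) = (4/5)(1/5) = 4/25.
Multiplying each by its prior: 1/6 · 4/25 = 2/75, 1/3 · 6/25 = 2/25, 1/4 · 6/25 = 3/50, 1/4 · 4/25 = 1/25; summing to 31/150.
Dividing through by the total gives posterior P(r = 1 | data) = 4/31, P(r = 2 | data) = 12/31, P(r = 3 | data) = 9/31, P(r = 4 | data) = 6/31.
Averaging over the posterior, P(purple next | data) = (4/5)(4/31) + (3/5)(12/31) + (2/5)(9/31) + (1/5)(6/31) = 76/155.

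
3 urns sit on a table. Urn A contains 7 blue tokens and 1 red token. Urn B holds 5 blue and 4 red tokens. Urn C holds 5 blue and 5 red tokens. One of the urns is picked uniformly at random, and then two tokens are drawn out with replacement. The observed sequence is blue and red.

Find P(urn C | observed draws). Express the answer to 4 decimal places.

0.4123

For each hypothesis, P(data | H) works out to: P(data | urn A) = (7/8)(1/8) = 0.10938; P(data | urn B) = (5/9)(4/9) = 0.24691; P(data | urn C) = (5/10)(5/10) = 0.25.
Weighting by the prior gives 1/3 · 0.10938 = 0.036458, 1/3 · 0.24691 = 0.082305, 1/3 · 0.25 = 0.083333; with total 0.2021.
Hence P(urn C | data) = (0.083333) / (0.2021) = 0.41234.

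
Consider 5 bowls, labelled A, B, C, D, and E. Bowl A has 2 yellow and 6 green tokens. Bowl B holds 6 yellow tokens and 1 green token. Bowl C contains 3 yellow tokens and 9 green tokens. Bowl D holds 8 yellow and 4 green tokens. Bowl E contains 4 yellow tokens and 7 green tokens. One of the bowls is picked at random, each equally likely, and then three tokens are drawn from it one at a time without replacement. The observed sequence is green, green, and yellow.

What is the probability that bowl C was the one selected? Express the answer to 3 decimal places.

For each hypothesis, P(data | H) works out to: P(data | bowl A) = (6/8)(5/7)(2/6) = 0.17857; P(data | bowl B) = (1/7)(0/6) = 0; P(data | bowl C) = (9/12)(8/11)(3/10) = 0.16364; P(data | bowl D) = (4/12)(3/11)(8/10) = 0.072727; P(data | bowl E) = (7/11)(6/10)(4/9) = 0.1697.
Weighting by the prior gives 1/5 · 0.17857 = 0.035714, 1/5 · 0 = 0, 1/5 · 0.16364 = 0.032727, 1/5 · 0.072727 = 0.014545, 1/5 · 0.1697 = 0.033939; summing to 0.11693.
By Bayes' rule, P(bowl C | data) = (0.032727) / (0.11693) = 0.2799.

0.280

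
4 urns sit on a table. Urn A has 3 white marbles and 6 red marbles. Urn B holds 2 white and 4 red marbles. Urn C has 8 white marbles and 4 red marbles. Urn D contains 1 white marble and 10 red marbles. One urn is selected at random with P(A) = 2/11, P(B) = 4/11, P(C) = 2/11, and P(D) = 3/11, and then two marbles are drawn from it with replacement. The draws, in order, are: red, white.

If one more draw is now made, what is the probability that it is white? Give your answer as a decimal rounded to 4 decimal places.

0.3768

Compute the likelihood of the observed sequence for each case: P(data | urn A) = (6/9)(3/9) = 0.22222; P(data | urn B) = (4/6)(2/6) = 0.22222; P(data | urn C) = (4/12)(8/12) = 0.22222; P(data | urn D) = (10/11)(1/11) = 0.082645.
Weighting by the prior gives 2/11 · 0.22222 = 0.040404, 4/11 · 0.22222 = 0.080808, 2/11 · 0.22222 = 0.040404, 3/11 · 0.082645 = 0.022539; summing to 0.18416.
Normalising, the posterior is P(urn A | data) = 0.2194, P(urn B | data) = 0.4388, P(urn C | data) = 0.2194, P(urn D | data) = 0.12239.
The predictive probability is P(white next | data) = (1/3)(0.2194) + (1/3)(0.4388) + (2/3)(0.2194) + (1/11)(0.12239) = 0.3768.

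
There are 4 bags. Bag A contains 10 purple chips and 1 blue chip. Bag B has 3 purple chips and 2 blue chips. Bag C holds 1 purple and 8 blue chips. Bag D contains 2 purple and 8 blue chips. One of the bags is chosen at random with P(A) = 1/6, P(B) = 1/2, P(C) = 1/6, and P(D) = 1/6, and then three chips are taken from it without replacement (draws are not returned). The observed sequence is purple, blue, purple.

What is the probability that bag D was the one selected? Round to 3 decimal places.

0.031

The likelihood of the observed sequence under each hypothesis: P(data | bag A) = (10/11)(1/10)(9/9) = 0.090909; P(data | bag B) = (3/5)(2/4)(2/3) = 0.2; P(data | bag C) = (1/9)(8/8)(0/7) = 0; P(data | bag D) = (2/10)(8/9)(1/8) = 0.022222.
Weighting by the prior gives 1/6 · 0.090909 = 0.015152, 1/2 · 0.2 = 0.1, 1/6 · 0 = 0, 1/6 · 0.022222 = 0.0037037; summing to 0.11886.
Therefore the posterior P(bag D | data) = (0.0037037) / (0.11886) = 0.031161.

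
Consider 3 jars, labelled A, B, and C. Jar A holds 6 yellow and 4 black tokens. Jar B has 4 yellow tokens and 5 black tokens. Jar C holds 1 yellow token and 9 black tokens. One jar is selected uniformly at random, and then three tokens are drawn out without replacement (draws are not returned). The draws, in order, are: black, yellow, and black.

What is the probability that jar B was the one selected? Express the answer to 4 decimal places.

0.4425

Under each hypothesis, the probability of the observed sequence is: P(data | jar A) = (4/10)(6/9)(3/8) = 1/10; P(data | jar B) = (5/9)(4/8)(4/7) = 10/63; P(data | jar C) = (9/10)(1/9)(8/8) = 1/10.
Multiplying each by its prior: 1/3 · 1/10 = 1/30, 1/3 · 10/63 = 10/189, 1/3 · 1/10 = 1/30; these sum to 113/945.
By Bayes' rule, P(jar B | data) = (10/189) / (113/945) = 50/113.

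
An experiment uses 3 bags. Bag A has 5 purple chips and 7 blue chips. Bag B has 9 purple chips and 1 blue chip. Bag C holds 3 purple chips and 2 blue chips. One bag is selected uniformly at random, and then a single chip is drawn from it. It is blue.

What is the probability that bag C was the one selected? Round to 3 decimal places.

0.369

Under each hypothesis, the probability of this draw is: P(data | bag A) = (7/12) = 7/12; P(data | bag B) = (1/10) = 1/10; P(data | bag C) = (2/5) = 2/5.
Weighting by the prior gives 1/3 · 7/12 = 7/36, 1/3 · 1/10 = 1/30, 1/3 · 2/5 = 2/15; these sum to 13/36.
So P(bag C | data) = (2/15) / (13/36) = 24/65.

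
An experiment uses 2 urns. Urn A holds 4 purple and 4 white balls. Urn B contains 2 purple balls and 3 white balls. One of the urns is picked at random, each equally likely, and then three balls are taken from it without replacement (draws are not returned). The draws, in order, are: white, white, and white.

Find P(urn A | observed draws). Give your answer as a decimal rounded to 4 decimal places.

0.4167

For each hypothesis, P(data | H) works out to: P(data | urn A) = (4/8)(3/7)(2/6) = 1/14; P(data | urn B) = (3/5)(2/4)(1/3) = 1/10.
The prior-weighted likelihoods are 1/2 · 1/14 = 1/28, 1/2 · 1/10 = 1/20; with total 3/35.
Therefore the posterior P(urn A | data) = (1/28) / (3/35) = 5/12.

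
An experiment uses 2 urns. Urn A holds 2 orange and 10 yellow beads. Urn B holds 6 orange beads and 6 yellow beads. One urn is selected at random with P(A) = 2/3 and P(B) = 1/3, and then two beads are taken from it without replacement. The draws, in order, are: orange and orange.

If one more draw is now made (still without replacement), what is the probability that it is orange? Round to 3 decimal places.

Under each hypothesis, the probability of the observed sequence is: P(data | urn A) = (2/12)(1/11) = 1/66; P(data | urn B) = (6/12)(5/11) = 5/22.
The prior-weighted likelihoods are 2/3 · 1/66 = 1/99, 1/3 · 5/22 = 5/66; summing to 17/198.
The posterior is then P(urn A | data) = 2/17, P(urn B | data) = 15/17.
Averaging over the posterior, P(orange next | data) = (0)(2/17) + (2/5)(15/17) = 6/17.

0.353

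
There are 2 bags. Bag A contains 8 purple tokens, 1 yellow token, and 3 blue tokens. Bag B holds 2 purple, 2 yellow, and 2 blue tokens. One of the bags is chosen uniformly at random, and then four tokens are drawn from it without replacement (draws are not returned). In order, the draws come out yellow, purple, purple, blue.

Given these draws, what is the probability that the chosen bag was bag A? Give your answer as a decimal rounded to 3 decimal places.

0.389

For each hypothesis, P(data | H) works out to: P(data | bag A) = (1/12)(8/11)(7/10)(3/9) = 7/495; P(data | bag B) = (2/6)(2/5)(1/4)(2/3) = 1/45.
The prior-weighted likelihoods are 1/2 · 7/495 = 7/990, 1/2 · 1/45 = 1/90; summing to 1/55.
By Bayes' rule, P(bag A | data) = (7/990) / (1/55) = 7/18.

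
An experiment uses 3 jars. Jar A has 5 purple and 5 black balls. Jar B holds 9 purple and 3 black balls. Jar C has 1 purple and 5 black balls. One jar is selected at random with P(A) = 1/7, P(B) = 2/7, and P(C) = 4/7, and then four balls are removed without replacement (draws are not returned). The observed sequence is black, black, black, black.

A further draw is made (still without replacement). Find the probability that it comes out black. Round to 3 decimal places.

0.494

For each hypothesis, P(data | H) works out to: P(data | jar A) = (5/10)(4/9)(3/8)(2/7) = 1/42; P(data | jar B) = (3/12)(2/11)(1/10)(0/9) = 0; P(data | jar C) = (5/6)(4/5)(3/4)(2/3) = 1/3.
Multiplying each by its prior: 1/7 · 1/42 = 1/294, 2/7 · 0 = 0, 4/7 · 1/3 = 4/21; with total 19/98.
Normalising, the posterior is P(jar A | data) = 1/57, P(jar B | data) = 0, P(jar C | data) = 56/57.
So P(black next | data) = Σ P(black next | H) P(H | data) = (1/6)(1/57) + (1/2)(56/57) = 169/342.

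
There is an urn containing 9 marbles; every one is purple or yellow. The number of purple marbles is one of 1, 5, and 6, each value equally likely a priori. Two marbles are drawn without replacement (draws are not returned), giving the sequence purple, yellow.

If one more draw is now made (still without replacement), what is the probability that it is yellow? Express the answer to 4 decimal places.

Under each hypothesis, the probability of the observed sequence is: P(data | r = 1) = (1/9)(8/8) = 1/9; P(data | r = 5) = (5/9)(4/8) = 5/18; P(data | r = 6) = (6/9)(3/8) = 1/4.
The prior-weighted likelihoods are 1/3 · 1/9 = 1/27, 1/3 · 5/18 = 5/54, 1/3 · 1/4 = 1/12; summing to 23/108.
Normalising, the posterior is P(r = 1 | data) = 4/23, P(r = 5 | data) = 10/23, P(r = 6 | data) = 9/23.
So P(yellow next | data) = Σ P(yellow next | H) P(H | data) = (1)(4/23) + (3/7)(10/23) + (2/7)(9/23) = 76/161.

0.4720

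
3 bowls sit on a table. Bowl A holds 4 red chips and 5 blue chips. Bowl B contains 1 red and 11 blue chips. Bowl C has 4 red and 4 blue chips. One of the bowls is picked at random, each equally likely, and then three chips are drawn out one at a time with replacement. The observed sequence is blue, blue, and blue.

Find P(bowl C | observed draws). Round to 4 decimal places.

0.1172

For each hypothesis, P(data | H) works out to: P(data | bowl A) = (5/9)(5/9)(5/9) = 0.17147; P(data | bowl B) = (11/12)(11/12)(11/12) = 0.77025; P(data | bowl C) = (4/8)(4/8)(4/8) = 0.125.
Multiplying each by its prior: 1/3 · 0.17147 = 0.057156, 1/3 · 0.77025 = 0.25675, 1/3 · 0.125 = 0.041667; these sum to 0.35557.
Hence P(bowl C | data) = (0.041667) / (0.35557) = 0.11718.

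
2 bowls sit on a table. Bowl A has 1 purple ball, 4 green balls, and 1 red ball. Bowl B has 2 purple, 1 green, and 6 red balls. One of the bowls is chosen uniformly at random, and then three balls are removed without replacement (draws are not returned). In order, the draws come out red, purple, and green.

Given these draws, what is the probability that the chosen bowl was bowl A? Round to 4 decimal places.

0.5833

The likelihood of the observed sequence under each hypothesis: P(data | bowl A) = (1/6)(1/5)(4/4) = 1/30; P(data | bowl B) = (6/9)(2/8)(1/7) = 1/42.
The prior-weighted likelihoods are 1/2 · 1/30 = 1/60, 1/2 · 1/42 = 1/84; these sum to 1/35.
So P(bowl A | data) = (1/60) / (1/35) = 7/12.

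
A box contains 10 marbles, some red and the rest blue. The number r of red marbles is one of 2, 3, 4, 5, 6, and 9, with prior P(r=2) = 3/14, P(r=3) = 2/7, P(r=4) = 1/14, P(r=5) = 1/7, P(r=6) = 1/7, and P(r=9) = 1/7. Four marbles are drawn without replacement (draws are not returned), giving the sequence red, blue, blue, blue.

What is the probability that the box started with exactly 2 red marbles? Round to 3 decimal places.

0.341

Under each hypothesis, the probability of the observed sequence is: P(data | r = 2) = (2/10)(8/9)(7/8)(6/7) = 2/15; P(data | r = 3) = (3/10)(7/9)(6/8)(5/7) = 1/8; P(data | r = 4) = (4/10)(6/9)(5/8)(4/7) = 2/21; P(data | r = 5) = (5/10)(5/9)(4/8)(3/7) = 5/84; P(data | r = 6) = (6/10)(4/9)(3/8)(2/7) = 1/35; P(data | r = 9) = (9/10)(1/9)(0/8) = 0.
The prior-weighted likelihoods are 3/14 · 2/15 = 1/35, 2/7 · 1/8 = 1/28, 1/14 · 2/21 = 1/147, 1/7 · 5/84 = 5/588, 1/7 · 1/35 = 1/245, 1/7 · 0 = 0; summing to 41/490.
Hence P(r = 2 | data) = (1/35) / (41/490) = 14/41.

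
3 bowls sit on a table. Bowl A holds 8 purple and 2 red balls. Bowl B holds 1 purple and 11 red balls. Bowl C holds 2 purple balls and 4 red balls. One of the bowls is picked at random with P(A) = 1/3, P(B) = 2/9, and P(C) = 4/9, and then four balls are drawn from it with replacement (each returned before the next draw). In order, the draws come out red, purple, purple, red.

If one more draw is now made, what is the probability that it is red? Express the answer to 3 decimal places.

The likelihood of the observed sequence under each hypothesis: P(data | bowl A) = (2/10)(8/10)(8/10)(2/10) = 0.0256; P(data | bowl B) = (11/12)(1/12)(1/12)(11/12) = 0.0058353; P(data | bowl C) = (4/6)(2/6)(2/6)(4/6) = 0.049383.
Multiplying each by its prior: 1/3 · 0.0256 = 0.0085333, 2/9 · 0.0058353 = 0.0012967, 4/9 · 0.049383 = 0.021948; these sum to 0.031778.
Dividing through by the total gives posterior P(bowl A | data) = 0.26853, P(bowl B | data) = 0.040806, P(bowl C | data) = 0.69066.
The predictive probability is P(red next | data) = (1/5)(0.26853) + (11/12)(0.040806) + (2/3)(0.69066) = 0.55155.

0.552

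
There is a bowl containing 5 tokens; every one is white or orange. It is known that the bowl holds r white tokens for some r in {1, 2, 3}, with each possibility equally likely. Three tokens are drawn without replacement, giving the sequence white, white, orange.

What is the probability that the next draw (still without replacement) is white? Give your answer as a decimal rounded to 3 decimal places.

0.333

Under each hypothesis, the probability of the observed sequence is: P(data | r = 1) = (1/5)(0/4) = 0; P(data | r = 2) = (2/5)(1/4)(3/3) = 1/10; P(data | r = 3) = (3/5)(2/4)(2/3) = 1/5.
The prior-weighted likelihoods are 1/3 · 0 = 0, 1/3 · 1/10 = 1/30, 1/3 · 1/5 = 1/15; summing to 1/10.
The posterior is then P(r = 1 | data) = 0, P(r = 2 | data) = 1/3, P(r = 3 | data) = 2/3.
The predictive probability is P(white next | data) = (0)(1/3) + (1/2)(2/3) = 1/3.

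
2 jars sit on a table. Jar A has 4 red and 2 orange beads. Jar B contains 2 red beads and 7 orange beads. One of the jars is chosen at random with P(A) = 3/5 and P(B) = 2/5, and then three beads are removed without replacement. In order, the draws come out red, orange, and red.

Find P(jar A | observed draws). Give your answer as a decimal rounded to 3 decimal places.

0.915

For each hypothesis, P(data | H) works out to: P(data | jar A) = (4/6)(2/5)(3/4) = 1/5; P(data | jar B) = (2/9)(7/8)(1/7) = 1/36.
Weighting by the prior gives 3/5 · 1/5 = 3/25, 2/5 · 1/36 = 1/90; summing to 59/450.
So P(jar A | data) = (3/25) / (59/450) = 54/59.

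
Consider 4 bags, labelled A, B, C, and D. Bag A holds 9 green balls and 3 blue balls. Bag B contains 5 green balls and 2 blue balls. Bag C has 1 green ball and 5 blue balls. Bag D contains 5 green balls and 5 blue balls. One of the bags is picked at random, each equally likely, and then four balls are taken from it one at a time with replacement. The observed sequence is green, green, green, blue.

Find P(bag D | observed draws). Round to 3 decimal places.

Compute the likelihood of the observed sequence for each case: P(data | bag A) = (9/12)(9/12)(9/12)(3/12) = 0.10547; P(data | bag B) = (5/7)(5/7)(5/7)(2/7) = 0.10412; P(data | bag C) = (1/6)(1/6)(1/6)(5/6) = 0.003858; P(data | bag D) = (5/10)(5/10)(5/10)(5/10) = 0.0625.
Multiplying each by its prior: 1/4 · 0.10547 = 0.026367, 1/4 · 0.10412 = 0.026031, 1/4 · 0.003858 = 0.00096451, 1/4 · 0.0625 = 0.015625; summing to 0.068988.
Therefore the posterior P(bag D | data) = (0.015625) / (0.068988) = 0.22649.

0.226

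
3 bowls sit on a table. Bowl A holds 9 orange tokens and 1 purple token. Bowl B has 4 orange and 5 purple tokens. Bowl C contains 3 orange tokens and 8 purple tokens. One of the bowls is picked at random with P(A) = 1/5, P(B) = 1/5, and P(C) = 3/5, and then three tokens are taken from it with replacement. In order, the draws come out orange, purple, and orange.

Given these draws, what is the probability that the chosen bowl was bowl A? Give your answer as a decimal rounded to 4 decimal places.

0.2294

The likelihood of the observed sequence under each hypothesis: P(data | bowl A) = (9/10)(1/10)(9/10) = 0.081; P(data | bowl B) = (4/9)(5/9)(4/9) = 0.10974; P(data | bowl C) = (3/11)(8/11)(3/11) = 0.054095.
Weighting by the prior gives 1/5 · 0.081 = 0.0162, 1/5 · 0.10974 = 0.021948, 3/5 · 0.054095 = 0.032457; with total 0.070605.
Therefore the posterior P(bowl A | data) = (0.0162) / (0.070605) = 0.22945.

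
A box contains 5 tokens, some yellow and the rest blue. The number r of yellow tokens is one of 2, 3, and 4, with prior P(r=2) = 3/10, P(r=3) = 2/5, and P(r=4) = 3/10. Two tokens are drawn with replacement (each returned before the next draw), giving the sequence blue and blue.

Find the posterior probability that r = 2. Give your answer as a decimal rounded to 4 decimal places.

0.5870

The likelihood of the observed sequence under each hypothesis: P(data | r = 2) = (3/5)(3/5) = 9/25; P(data | r = 3) = (2/5)(2/5) = 4/25; P(data | r = 4) = (1/5)(1/5) = 1/25.
Multiplying each by its prior: 3/10 · 9/25 = 27/250, 2/5 · 4/25 = 8/125, 3/10 · 1/25 = 3/250; these sum to 23/125.
Hence P(r = 2 | data) = (27/250) / (23/125) = 27/46.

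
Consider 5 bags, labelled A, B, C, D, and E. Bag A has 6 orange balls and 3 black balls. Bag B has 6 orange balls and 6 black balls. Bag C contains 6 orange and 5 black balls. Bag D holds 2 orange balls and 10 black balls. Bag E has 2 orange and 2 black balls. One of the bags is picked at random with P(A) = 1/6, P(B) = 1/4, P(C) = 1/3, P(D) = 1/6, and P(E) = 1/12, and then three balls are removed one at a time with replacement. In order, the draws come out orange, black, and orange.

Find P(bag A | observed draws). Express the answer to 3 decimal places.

Under each hypothesis, the probability of the observed sequence is: P(data | bag A) = (6/9)(3/9)(6/9) = 0.14815; P(data | bag B) = (6/12)(6/12)(6/12) = 0.125; P(data | bag C) = (6/11)(5/11)(6/11) = 0.13524; P(data | bag D) = (2/12)(10/12)(2/12) = 0.023148; P(data | bag E) = (2/4)(2/4)(2/4) = 0.125.
Weighting by the prior gives 1/6 · 0.14815 = 0.024691, 1/4 · 0.125 = 0.03125, 1/3 · 0.13524 = 0.045079, 1/6 · 0.023148 = 0.003858, 1/12 · 0.125 = 0.010417; these sum to 0.11529.
So P(bag A | data) = (0.024691) / (0.11529) = 0.21416.

0.214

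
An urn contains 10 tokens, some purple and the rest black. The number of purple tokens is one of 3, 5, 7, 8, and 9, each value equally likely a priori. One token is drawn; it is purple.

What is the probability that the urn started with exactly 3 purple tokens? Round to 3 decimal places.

Under each hypothesis, the probability of this draw is: P(data | r = 3) = (3/10) = 3/10; P(data | r = 5) = (5/10) = 1/2; P(data | r = 7) = (7/10) = 7/10; P(data | r = 8) = (8/10) = 4/5; P(data | r = 9) = (9/10) = 9/10.
Multiplying each by its prior: 1/5 · 3/10 = 3/50, 1/5 · 1/2 = 1/10, 1/5 · 7/10 = 7/50, 1/5 · 4/5 = 4/25, 1/5 · 9/10 = 9/50; with total 16/25.
Therefore the posterior P(r = 3 | data) = (3/50) / (16/25) = 3/32.

0.094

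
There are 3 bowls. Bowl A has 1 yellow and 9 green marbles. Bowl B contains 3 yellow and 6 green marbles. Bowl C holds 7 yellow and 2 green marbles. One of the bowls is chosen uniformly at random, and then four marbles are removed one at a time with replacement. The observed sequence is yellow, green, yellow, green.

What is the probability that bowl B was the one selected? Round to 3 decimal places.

0.565

The likelihood of the observed sequence under each hypothesis: P(data | bowl A) = (1/10)(9/10)(1/10)(9/10) = 0.0081; P(data | bowl B) = (3/9)(6/9)(3/9)(6/9) = 0.049383; P(data | bowl C) = (7/9)(2/9)(7/9)(2/9) = 0.029873.
Multiplying each by its prior: 1/3 · 0.0081 = 0.0027, 1/3 · 0.049383 = 0.016461, 1/3 · 0.029873 = 0.0099578; these sum to 0.029119.
By Bayes' rule, P(bowl B | data) = (0.016461) / (0.029119) = 0.5653.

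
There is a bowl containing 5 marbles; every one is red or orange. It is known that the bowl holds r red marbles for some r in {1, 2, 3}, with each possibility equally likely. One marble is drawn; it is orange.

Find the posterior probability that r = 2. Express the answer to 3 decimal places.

0.333

The likelihood of this draw under each hypothesis: P(data | r = 1) = (4/5) = 4/5; P(data | r = 2) = (3/5) = 3/5; P(data | r = 3) = (2/5) = 2/5.
Weighting by the prior gives 1/3 · 4/5 = 4/15, 1/3 · 3/5 = 1/5, 1/3 · 2/5 = 2/15; with total 3/5.
By Bayes' rule, P(r = 2 | data) = (1/5) / (3/5) = 1/3.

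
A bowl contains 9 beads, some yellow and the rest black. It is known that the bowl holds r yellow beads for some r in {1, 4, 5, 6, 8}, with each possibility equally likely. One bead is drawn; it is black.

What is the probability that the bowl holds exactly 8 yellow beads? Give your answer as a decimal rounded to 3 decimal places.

For each hypothesis, P(data | H) works out to: P(data | r = 1) = (8/9) = 8/9; P(data | r = 4) = (5/9) = 5/9; P(data | r = 5) = (4/9) = 4/9; P(data | r = 6) = (3/9) = 1/3; P(data | r = 8) = (1/9) = 1/9.
Weighting by the prior gives 1/5 · 8/9 = 8/45, 1/5 · 5/9 = 1/9, 1/5 · 4/9 = 4/45, 1/5 · 1/3 = 1/15, 1/5 · 1/9 = 1/45; summing to 7/15.
So P(r = 8 | data) = (1/45) / (7/15) = 1/21.

0.048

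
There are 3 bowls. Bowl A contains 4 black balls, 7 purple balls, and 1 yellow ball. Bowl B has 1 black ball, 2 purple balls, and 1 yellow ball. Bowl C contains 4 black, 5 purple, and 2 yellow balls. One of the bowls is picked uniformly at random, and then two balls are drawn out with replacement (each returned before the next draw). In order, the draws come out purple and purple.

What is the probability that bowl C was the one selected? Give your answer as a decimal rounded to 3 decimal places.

0.259

For each hypothesis, P(data | H) works out to: P(data | bowl A) = (7/12)(7/12) = 0.34028; P(data | bowl B) = (2/4)(2/4) = 0.25; P(data | bowl C) = (5/11)(5/11) = 0.20661.
Multiplying each by its prior: 1/3 · 0.34028 = 0.11343, 1/3 · 0.25 = 0.083333, 1/3 · 0.20661 = 0.068871; summing to 0.26563.
Therefore the posterior P(bowl C | data) = (0.068871) / (0.26563) = 0.25927.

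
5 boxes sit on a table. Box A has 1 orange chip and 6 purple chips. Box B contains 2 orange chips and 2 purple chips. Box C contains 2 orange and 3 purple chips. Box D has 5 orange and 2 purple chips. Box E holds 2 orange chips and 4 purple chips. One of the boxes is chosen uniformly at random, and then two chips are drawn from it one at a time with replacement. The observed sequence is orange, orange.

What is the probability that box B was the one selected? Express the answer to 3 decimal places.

The likelihood of the observed sequence under each hypothesis: P(data | box A) = (1/7)(1/7) = 0.020408; P(data | box B) = (2/4)(2/4) = 0.25; P(data | box C) = (2/5)(2/5) = 0.16; P(data | box D) = (5/7)(5/7) = 0.5102; P(data | box E) = (2/6)(2/6) = 0.11111.
Weighting by the prior gives 1/5 · 0.020408 = 0.0040816, 1/5 · 0.25 = 0.05, 1/5 · 0.16 = 0.032, 1/5 · 0.5102 = 0.10204, 1/5 · 0.11111 = 0.022222; these sum to 0.21034.
Therefore the posterior P(box B | data) = (0.05) / (0.21034) = 0.23771.

0.238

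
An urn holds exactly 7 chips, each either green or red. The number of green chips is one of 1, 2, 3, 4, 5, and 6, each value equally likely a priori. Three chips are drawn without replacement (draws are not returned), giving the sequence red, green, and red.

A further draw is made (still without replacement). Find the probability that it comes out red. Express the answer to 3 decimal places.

0.600

For each hypothesis, P(data | H) works out to: P(data | r = 1) = (6/7)(1/6)(5/5) = 1/7; P(data | r = 2) = (5/7)(2/6)(4/5) = 4/21; P(data | r = 3) = (4/7)(3/6)(3/5) = 6/35; P(data | r = 4) = (3/7)(4/6)(2/5) = 4/35; P(data | r = 5) = (2/7)(5/6)(1/5) = 1/21; P(data | r = 6) = (1/7)(6/6)(0/5) = 0.
Multiplying each by its prior: 1/6 · 1/7 = 1/42, 1/6 · 4/21 = 2/63, 1/6 · 6/35 = 1/35, 1/6 · 4/35 = 2/105, 1/6 · 1/21 = 1/126, 1/6 · 0 = 0; summing to 1/9.
The posterior is then P(r = 1 | data) = 3/14, P(r = 2 | data) = 2/7, P(r = 3 | data) = 9/35, P(r = 4 | data) = 6/35, P(r = 5 | data) = 1/14, P(r = 6 | data) = 0.
So P(red next | data) = Σ P(red next | H) P(H | data) = (1)(3/14) + (3/4)(2/7) + (1/2)(9/35) + (1/4)(6/35) + (0)(1/14) = 3/5.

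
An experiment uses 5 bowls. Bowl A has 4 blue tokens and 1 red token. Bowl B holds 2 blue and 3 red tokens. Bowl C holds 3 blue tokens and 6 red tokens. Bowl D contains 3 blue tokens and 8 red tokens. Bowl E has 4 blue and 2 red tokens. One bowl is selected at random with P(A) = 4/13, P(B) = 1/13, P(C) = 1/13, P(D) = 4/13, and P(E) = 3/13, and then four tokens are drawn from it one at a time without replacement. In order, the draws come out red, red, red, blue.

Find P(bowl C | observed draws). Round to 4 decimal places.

0.1635

Compute the likelihood of the observed sequence for each case: P(data | bowl A) = (1/5)(0/4) = 0; P(data | bowl B) = (3/5)(2/4)(1/3)(2/2) = 0.1; P(data | bowl C) = (6/9)(5/8)(4/7)(3/6) = 0.11905; P(data | bowl D) = (8/11)(7/10)(6/9)(3/8) = 0.12727; P(data | bowl E) = (2/6)(1/5)(0/4) = 0.
The prior-weighted likelihoods are 4/13 · 0 = 0, 1/13 · 0.1 = 0.0076923, 1/13 · 0.11905 = 0.0091575, 4/13 · 0.12727 = 0.039161, 3/13 · 0 = 0; these sum to 0.056011.
Therefore the posterior P(bowl C | data) = (0.0091575) / (0.056011) = 0.1635.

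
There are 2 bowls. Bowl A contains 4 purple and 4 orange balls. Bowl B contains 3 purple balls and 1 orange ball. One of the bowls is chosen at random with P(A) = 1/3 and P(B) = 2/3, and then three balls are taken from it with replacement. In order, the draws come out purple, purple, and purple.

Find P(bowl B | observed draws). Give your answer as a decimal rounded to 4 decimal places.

0.8710

Under each hypothesis, the probability of the observed sequence is: P(data | bowl A) = (4/8)(4/8)(4/8) = 1/8; P(data | bowl B) = (3/4)(3/4)(3/4) = 27/64.
Multiplying each by its prior: 1/3 · 1/8 = 1/24, 2/3 · 27/64 = 9/32; with total 31/96.
Therefore the posterior P(bowl B | data) = (9/32) / (31/96) = 27/31.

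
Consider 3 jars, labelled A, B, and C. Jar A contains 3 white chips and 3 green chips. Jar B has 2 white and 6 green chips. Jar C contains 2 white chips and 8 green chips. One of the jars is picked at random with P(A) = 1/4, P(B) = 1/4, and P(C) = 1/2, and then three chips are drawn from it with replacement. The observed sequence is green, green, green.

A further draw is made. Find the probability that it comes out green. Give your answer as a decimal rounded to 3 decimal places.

The likelihood of the observed sequence under each hypothesis: P(data | jar A) = (3/6)(3/6)(3/6) = 0.125; P(data | jar B) = (6/8)(6/8)(6/8) = 0.42188; P(data | jar C) = (8/10)(8/10)(8/10) = 0.512.
Multiplying each by its prior: 1/4 · 0.125 = 0.03125, 1/4 · 0.42188 = 0.10547, 1/2 · 0.512 = 0.256; with total 0.39272.
Dividing through by the total gives posterior P(jar A | data) = 0.079573, P(jar B | data) = 0.26856, P(jar C | data) = 0.65187.
Averaging over the posterior, P(green next | data) = (1/2)(0.079573) + (3/4)(0.26856) + (4/5)(0.65187) = 0.7627.

0.763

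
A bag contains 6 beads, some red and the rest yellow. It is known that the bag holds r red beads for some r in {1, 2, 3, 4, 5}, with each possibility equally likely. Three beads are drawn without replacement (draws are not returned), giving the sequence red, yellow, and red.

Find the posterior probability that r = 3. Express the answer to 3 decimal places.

Compute the likelihood of the observed sequence for each case: P(data | r = 1) = (1/6)(5/5)(0/4) = 0; P(data | r = 2) = (2/6)(4/5)(1/4) = 1/15; P(data | r = 3) = (3/6)(3/5)(2/4) = 3/20; P(data | r = 4) = (4/6)(2/5)(3/4) = 1/5; P(data | r = 5) = (5/6)(1/5)(4/4) = 1/6.
Weighting by the prior gives 1/5 · 0 = 0, 1/5 · 1/15 = 1/75, 1/5 · 3/20 = 3/100, 1/5 · 1/5 = 1/25, 1/5 · 1/6 = 1/30; with total 7/60.
Hence P(r = 3 | data) = (3/100) / (7/60) = 9/35.

0.257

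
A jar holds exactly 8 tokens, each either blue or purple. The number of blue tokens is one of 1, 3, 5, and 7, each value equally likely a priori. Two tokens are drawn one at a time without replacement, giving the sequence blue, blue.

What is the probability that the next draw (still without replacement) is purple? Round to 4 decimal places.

The likelihood of the observed sequence under each hypothesis: P(data | r = 1) = (1/8)(0/7) = 0; P(data | r = 3) = (3/8)(2/7) = 3/28; P(data | r = 5) = (5/8)(4/7) = 5/14; P(data | r = 7) = (7/8)(6/7) = 3/4.
Weighting by the prior gives 1/4 · 0 = 0, 1/4 · 3/28 = 3/112, 1/4 · 5/14 = 5/56, 1/4 · 3/4 = 3/16; these sum to 17/56.
The posterior is then P(r = 1 | data) = 0, P(r = 3 | data) = 3/34, P(r = 5 | data) = 5/17, P(r = 7 | data) = 21/34.
Averaging over the posterior, P(purple next | data) = (5/6)(3/34) + (1/2)(5/17) + (1/6)(21/34) = 11/34.

0.3235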